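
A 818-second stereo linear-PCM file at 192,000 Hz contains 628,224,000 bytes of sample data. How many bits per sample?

16 bits

Bytes per sample = 628,224,000 / (192,000 × 818 × 2) = 628,224,000 / 314,112,000 = 2.
Bit depth = 2 × 8 = 16 bits.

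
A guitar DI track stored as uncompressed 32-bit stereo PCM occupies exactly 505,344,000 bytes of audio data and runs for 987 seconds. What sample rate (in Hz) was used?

Bytes = sample_rate × seconds × bytes_per_sample × channels.
sample_rate = 505,344,000 / (987 × 4 × 2) = 505,344,000 / 7,896 = 64,000 Hz.

64,000 Hz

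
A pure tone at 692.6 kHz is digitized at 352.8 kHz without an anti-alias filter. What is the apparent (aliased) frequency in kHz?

Nyquist = 352,800/2 = 176,400 Hz; 692,600 Hz exceeds it.
Alias = |692,600 − 2×352,800| = |692,600 − 705,600| = 13,000 Hz = 13 kHz.

13 kHz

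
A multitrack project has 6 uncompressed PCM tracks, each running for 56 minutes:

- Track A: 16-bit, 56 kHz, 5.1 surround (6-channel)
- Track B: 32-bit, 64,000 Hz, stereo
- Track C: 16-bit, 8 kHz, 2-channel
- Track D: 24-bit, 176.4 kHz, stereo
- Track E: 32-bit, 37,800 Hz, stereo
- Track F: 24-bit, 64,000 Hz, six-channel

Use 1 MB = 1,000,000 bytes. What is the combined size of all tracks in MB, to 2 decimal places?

56 minutes = 3,360 s.
Track A: 56,000 × 3,360 × 2 × 6 = 2,257,920,000 bytes.
Track B: 64,000 × 3,360 × 4 × 2 = 1,720,320,000 bytes.
Track C: 8,000 × 3,360 × 2 × 2 = 107,520,000 bytes.
Track D: 176,400 × 3,360 × 3 × 2 = 3,556,224,000 bytes.
Track E: 37,800 × 3,360 × 4 × 2 = 1,016,064,000 bytes.
Track F: 64,000 × 3,360 × 3 × 6 = 3,870,720,000 bytes.
Total = 12,528,768,000 bytes = 12528.77 MB.

12528.77 MB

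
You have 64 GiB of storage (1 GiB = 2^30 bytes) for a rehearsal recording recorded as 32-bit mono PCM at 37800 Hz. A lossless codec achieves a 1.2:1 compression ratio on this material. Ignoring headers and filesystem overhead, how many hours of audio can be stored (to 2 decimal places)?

Uncompressed byte rate = 37,800 × 4 × 1 = 151,200 bytes/s.
After 1.2:1 compression, effective rate ≈ 126000 bytes/s.
Capacity = 64 × 1,073,741,824 = 68,719,476,736 bytes.
68,719,476,736 / effective rate ≈ 545392.67 s → 151.50 hours.

151.50 hours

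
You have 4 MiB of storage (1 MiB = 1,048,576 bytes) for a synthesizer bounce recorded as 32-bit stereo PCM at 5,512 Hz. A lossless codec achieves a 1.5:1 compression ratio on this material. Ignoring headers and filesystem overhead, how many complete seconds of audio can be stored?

Uncompressed byte rate = 5,512 × 4 × 2 = 44,096 bytes/s.
After 1.5:1 compression, effective rate ≈ 29397.33 bytes/s.
Capacity = 4 × 1,048,576 = 4,194,304 bytes.
4,194,304 / effective rate ≈ 142.68 s → 142 seconds.

142 seconds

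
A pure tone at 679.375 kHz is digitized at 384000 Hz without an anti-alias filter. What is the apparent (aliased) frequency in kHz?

88.625 kHz

Nyquist = 384,000/2 = 192,000 Hz; 679,375 Hz exceeds it.
Alias = |679,375 − 2×384,000| = |679,375 − 768,000| = 88,625 Hz = 88.625 kHz.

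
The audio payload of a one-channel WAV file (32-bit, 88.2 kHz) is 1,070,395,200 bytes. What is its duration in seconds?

Byte rate = 88,200 × 4 × 1 = 352,800 bytes/s.
Duration = 1,070,395,200 / 352,800 = 3,034 s.

3,034 seconds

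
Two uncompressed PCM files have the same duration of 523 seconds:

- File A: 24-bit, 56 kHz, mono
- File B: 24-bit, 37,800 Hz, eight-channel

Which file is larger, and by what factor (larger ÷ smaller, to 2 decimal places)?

File A: 56,000 × 3 × 1 = 168,000 bytes/s.
File B: 37,800 × 3 × 8 = 907,200 bytes/s.
File B is larger; ratio = 474,465,600 / 87,864,000 = 5.40.

File B, by a factor of 5.40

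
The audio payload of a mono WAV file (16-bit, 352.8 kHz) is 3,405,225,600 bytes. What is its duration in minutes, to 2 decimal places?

Byte rate = 352,800 × 2 × 1 = 705,600 bytes/s.
Duration = 3,405,225,600 / 705,600 = 4,826 s.
4,826 s / 60 = 80.43 minutes.

80.43 minutes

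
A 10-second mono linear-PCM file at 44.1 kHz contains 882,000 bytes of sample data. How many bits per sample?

16 bits

Bytes per sample = 882,000 / (44,100 × 10 × 1) = 882,000 / 441,000 = 2.
Bit depth = 2 × 8 = 16 bits.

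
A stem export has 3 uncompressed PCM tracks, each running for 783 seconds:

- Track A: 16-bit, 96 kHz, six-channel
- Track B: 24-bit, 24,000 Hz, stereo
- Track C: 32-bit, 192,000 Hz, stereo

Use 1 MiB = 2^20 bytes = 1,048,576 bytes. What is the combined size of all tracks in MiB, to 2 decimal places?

2114.73 MiB

Track A: 96,000 × 783 × 2 × 6 = 902,016,000 bytes.
Track B: 24,000 × 783 × 3 × 2 = 112,752,000 bytes.
Track C: 192,000 × 783 × 4 × 2 = 1,202,688,000 bytes.
Total = 2,217,456,000 bytes = 2114.73 MiB.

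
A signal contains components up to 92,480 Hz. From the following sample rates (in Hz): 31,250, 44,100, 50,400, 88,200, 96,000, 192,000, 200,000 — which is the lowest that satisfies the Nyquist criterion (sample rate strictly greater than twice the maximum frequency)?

Need sample rate > 2 × 92,480 = 184,960 Hz.
Lowest listed rate above 184,960 Hz is 192,000 Hz.

192,000 Hz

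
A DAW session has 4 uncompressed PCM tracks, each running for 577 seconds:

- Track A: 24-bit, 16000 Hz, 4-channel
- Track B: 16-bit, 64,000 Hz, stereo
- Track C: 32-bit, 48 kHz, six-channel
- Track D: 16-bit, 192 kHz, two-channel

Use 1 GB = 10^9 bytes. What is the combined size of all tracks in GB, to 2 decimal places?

1.37 GB

Track A: 16,000 × 577 × 3 × 4 = 110,784,000 bytes.
Track B: 64,000 × 577 × 2 × 2 = 147,712,000 bytes.
Track C: 48,000 × 577 × 4 × 6 = 664,704,000 bytes.
Track D: 192,000 × 577 × 2 × 2 = 443,136,000 bytes.
Total = 1,366,336,000 bytes = 1.37 GB.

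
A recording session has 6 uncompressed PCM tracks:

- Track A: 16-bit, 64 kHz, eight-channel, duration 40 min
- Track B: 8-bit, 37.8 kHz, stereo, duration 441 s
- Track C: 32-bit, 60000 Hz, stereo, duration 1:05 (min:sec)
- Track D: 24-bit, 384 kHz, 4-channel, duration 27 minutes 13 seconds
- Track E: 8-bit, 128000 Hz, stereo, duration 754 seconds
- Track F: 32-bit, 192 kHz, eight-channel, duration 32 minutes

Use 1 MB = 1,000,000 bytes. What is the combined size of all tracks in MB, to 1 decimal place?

Track A: 40 min = 2,400 s; 64,000 × 2,400 × 2 × 8 = 2,457,600,000 bytes.
Track B: 37,800 × 441 × 1 × 2 = 33,339,600 bytes.
Track C: 1:05 (min:sec) = 65 s; 60,000 × 65 × 4 × 2 = 31,200,000 bytes.
Track D: 27 minutes 13 seconds = 1,633 s; 384,000 × 1,633 × 3 × 4 = 7,524,864,000 bytes.
Track E: 128,000 × 754 × 1 × 2 = 193,024,000 bytes.
Track F: 32 minutes = 1,920 s; 192,000 × 1,920 × 4 × 8 = 11,796,480,000 bytes.
Total = 22,036,507,600 bytes = 22036.5 MB.

22036.5 MB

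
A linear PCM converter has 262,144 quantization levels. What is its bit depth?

log2(262,144) = 18.

18 bits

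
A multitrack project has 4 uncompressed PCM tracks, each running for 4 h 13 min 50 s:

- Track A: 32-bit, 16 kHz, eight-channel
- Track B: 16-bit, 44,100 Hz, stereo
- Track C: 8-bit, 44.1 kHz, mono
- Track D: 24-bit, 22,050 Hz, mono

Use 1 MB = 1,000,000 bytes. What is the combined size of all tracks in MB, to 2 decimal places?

4 h 13 min 50 s = 15,230 s.
Track A: 16,000 × 15,230 × 4 × 8 = 7,797,760,000 bytes.
Track B: 44,100 × 15,230 × 2 × 2 = 2,686,572,000 bytes.
Track C: 44,100 × 15,230 × 1 × 1 = 671,643,000 bytes.
Track D: 22,050 × 15,230 × 3 × 1 = 1,007,464,500 bytes.
Total = 12,163,439,500 bytes = 12163.44 MB.

12163.44 MB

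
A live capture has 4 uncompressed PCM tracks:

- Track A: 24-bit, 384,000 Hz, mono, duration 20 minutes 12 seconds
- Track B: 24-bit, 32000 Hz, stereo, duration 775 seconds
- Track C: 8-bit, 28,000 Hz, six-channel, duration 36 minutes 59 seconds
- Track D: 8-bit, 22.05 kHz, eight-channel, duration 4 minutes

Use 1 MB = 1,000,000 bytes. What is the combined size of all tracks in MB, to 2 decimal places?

1960.15 MB

Track A: 20 minutes 12 seconds = 1,212 s; 384,000 × 1,212 × 3 × 1 = 1,396,224,000 bytes.
Track B: 32,000 × 775 × 3 × 2 = 148,800,000 bytes.
Track C: 36 minutes 59 seconds = 2,219 s; 28,000 × 2,219 × 1 × 6 = 372,792,000 bytes.
Track D: 4 minutes = 240 s; 22,050 × 240 × 1 × 8 = 42,336,000 bytes.
Total = 1,960,152,000 bytes = 1960.15 MB.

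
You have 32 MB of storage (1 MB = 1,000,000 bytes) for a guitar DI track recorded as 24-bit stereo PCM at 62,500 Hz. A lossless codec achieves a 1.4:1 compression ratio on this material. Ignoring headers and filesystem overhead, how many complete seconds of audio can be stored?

119 seconds

Uncompressed byte rate = 62,500 × 3 × 2 = 375,000 bytes/s.
After 1.4:1 compression, effective rate ≈ 267857.14 bytes/s.
Capacity = 32 × 1,000,000 = 32,000,000 bytes.
32,000,000 / effective rate ≈ 119.47 s → 119 seconds.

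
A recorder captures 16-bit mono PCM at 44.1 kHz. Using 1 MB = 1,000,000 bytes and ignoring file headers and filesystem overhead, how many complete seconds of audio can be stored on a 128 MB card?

1,451 seconds

Uncompressed byte rate = 44,100 × 2 × 1 = 88,200 bytes/s.
Capacity = 128 × 1,000,000 = 128,000,000 bytes.
128,000,000 / 88,200 ≈ 1451.25 s → 1,451 seconds.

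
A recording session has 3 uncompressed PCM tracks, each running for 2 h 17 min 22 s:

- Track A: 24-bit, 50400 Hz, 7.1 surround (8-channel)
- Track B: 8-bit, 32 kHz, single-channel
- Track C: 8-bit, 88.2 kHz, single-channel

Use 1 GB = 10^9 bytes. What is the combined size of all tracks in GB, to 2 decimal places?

10.96 GB

2 h 17 min 22 s = 8,242 s.
Track A: 50,400 × 8,242 × 3 × 8 = 9,969,523,200 bytes.
Track B: 32,000 × 8,242 × 1 × 1 = 263,744,000 bytes.
Track C: 88,200 × 8,242 × 1 × 1 = 726,944,400 bytes.
Total = 10,960,211,600 bytes = 10.96 GB.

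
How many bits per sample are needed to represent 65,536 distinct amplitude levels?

16 bits

log2(65,536) = 16.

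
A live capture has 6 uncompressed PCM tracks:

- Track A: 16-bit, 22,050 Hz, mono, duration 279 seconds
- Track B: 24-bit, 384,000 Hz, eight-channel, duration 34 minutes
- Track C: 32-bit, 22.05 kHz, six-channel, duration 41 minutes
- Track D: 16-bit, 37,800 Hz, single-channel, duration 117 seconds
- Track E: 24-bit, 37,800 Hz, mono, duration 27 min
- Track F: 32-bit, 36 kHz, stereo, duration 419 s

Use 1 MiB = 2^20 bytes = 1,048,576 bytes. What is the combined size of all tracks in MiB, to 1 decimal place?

19481.7 MiB

Track A: 22,050 × 279 × 2 × 1 = 12,303,900 bytes.
Track B: 34 minutes = 2,040 s; 384,000 × 2,040 × 3 × 8 = 18,800,640,000 bytes.
Track C: 41 minutes = 2,460 s; 22,050 × 2,460 × 4 × 6 = 1,301,832,000 bytes.
Track D: 37,800 × 117 × 2 × 1 = 8,845,200 bytes.
Track E: 27 min = 1,620 s; 37,800 × 1,620 × 3 × 1 = 183,708,000 bytes.
Track F: 36,000 × 419 × 4 × 2 = 120,672,000 bytes.
Total = 20,428,001,100 bytes = 19481.7 MiB.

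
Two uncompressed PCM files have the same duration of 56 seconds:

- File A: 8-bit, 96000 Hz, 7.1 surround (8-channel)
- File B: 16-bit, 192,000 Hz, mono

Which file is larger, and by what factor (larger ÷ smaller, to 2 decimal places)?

File A: 96,000 × 1 × 8 = 768,000 bytes/s.
File B: 192,000 × 2 × 1 = 384,000 bytes/s.
File A is larger; ratio = 43,008,000 / 21,504,000 = 2.00.

File A, by a factor of 2.00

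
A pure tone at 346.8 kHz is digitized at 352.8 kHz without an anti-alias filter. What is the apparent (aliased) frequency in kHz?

Nyquist = 352,800/2 = 176,400 Hz; 346,800 Hz exceeds it.
Alias = |346,800 − 1×352,800| = |346,800 − 352,800| = 6,000 Hz = 6 kHz.

6 kHz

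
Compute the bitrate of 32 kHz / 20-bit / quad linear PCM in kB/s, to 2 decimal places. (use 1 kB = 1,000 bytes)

Bit rate = 32,000 × 20 × 4 = 2,560,000 bits/s.
2,560,000 / 8 = 320,000 B/s = 320.00 kB/s.

320.00 kB/s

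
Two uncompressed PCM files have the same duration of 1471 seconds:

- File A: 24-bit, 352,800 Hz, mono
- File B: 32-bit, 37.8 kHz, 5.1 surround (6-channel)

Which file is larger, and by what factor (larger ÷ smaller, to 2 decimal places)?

File A: 352,800 × 3 × 1 = 1,058,400 bytes/s.
File B: 37,800 × 4 × 6 = 907,200 bytes/s.
File A is larger; ratio = 1,556,906,400 / 1,334,491,200 = 1.17.

File A, by a factor of 1.17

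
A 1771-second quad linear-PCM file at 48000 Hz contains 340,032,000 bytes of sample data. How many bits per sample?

Bytes per sample = 340,032,000 / (48,000 × 1,771 × 4) = 340,032,000 / 340,032,000 = 1.
Bit depth = 1 × 8 = 8 bits.

8 bits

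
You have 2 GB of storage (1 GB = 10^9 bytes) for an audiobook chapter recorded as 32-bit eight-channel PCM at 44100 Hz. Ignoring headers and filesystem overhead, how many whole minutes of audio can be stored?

Uncompressed byte rate = 44,100 × 4 × 8 = 1,411,200 bytes/s.
Capacity = 2 × 1,000,000,000 = 2,000,000,000 bytes.
2,000,000,000 / 1,411,200 ≈ 1417.23 s → 23 minutes.

23 minutes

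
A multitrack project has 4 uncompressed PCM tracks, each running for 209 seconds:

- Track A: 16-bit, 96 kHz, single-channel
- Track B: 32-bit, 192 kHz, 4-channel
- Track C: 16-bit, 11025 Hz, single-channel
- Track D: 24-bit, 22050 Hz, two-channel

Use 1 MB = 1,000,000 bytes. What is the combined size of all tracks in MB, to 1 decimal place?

714.4 MB

Track A: 96,000 × 209 × 2 × 1 = 40,128,000 bytes.
Track B: 192,000 × 209 × 4 × 4 = 642,048,000 bytes.
Track C: 11,025 × 209 × 2 × 1 = 4,608,450 bytes.
Track D: 22,050 × 209 × 3 × 2 = 27,650,700 bytes.
Total = 714,435,150 bytes = 714.4 MB.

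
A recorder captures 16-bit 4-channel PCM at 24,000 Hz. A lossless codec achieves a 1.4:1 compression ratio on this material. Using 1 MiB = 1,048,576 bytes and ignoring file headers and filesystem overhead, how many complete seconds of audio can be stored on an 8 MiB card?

61 seconds

Uncompressed byte rate = 24,000 × 2 × 4 = 192,000 bytes/s.
After 1.4:1 compression, effective rate ≈ 137142.86 bytes/s.
Capacity = 8 × 1,048,576 = 8,388,608 bytes.
8,388,608 / effective rate ≈ 61.17 s → 61 seconds.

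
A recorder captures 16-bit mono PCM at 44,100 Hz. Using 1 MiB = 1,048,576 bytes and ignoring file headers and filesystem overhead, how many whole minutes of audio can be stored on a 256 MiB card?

Uncompressed byte rate = 44,100 × 2 × 1 = 88,200 bytes/s.
Capacity = 256 × 1,048,576 = 268,435,456 bytes.
268,435,456 / 88,200 ≈ 3043.49 s → 50 minutes.

50 minutes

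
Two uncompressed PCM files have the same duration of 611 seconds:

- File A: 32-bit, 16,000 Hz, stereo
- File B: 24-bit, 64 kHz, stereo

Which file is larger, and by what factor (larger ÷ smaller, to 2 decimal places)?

File A: 16,000 × 4 × 2 = 128,000 bytes/s.
File B: 64,000 × 3 × 2 = 384,000 bytes/s.
File B is larger; ratio = 234,624,000 / 78,208,000 = 3.00.

File B, by a factor of 3.00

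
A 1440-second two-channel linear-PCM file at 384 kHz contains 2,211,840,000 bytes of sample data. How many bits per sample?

Bytes per sample = 2,211,840,000 / (384,000 × 1,440 × 2) = 2,211,840,000 / 1,105,920,000 = 2.
Bit depth = 2 × 8 = 16 bits.

16 bits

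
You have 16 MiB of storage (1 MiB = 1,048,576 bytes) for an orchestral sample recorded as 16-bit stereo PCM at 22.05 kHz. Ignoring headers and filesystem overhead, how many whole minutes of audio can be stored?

3 minutes

Uncompressed byte rate = 22,050 × 2 × 2 = 88,200 bytes/s.
Capacity = 16 × 1,048,576 = 16,777,216 bytes.
16,777,216 / 88,200 ≈ 190.22 s → 3 minutes.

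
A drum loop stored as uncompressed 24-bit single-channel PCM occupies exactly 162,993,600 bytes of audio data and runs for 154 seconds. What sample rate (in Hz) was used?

Bytes = sample_rate × seconds × bytes_per_sample × channels.
sample_rate = 162,993,600 / (154 × 3 × 1) = 162,993,600 / 462 = 352,800 Hz.

352,800 Hz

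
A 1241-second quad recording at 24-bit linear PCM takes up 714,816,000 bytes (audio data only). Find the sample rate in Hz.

48,000 Hz

Bytes = sample_rate × seconds × bytes_per_sample × channels.
sample_rate = 714,816,000 / (1,241 × 3 × 4) = 714,816,000 / 14,892 = 48,000 Hz.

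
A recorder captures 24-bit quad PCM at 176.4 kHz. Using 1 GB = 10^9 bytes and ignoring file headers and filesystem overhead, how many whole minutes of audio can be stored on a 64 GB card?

503 minutes

Uncompressed byte rate = 176,400 × 3 × 4 = 2,116,800 bytes/s.
Capacity = 64 × 1,000,000,000 = 64,000,000,000 bytes.
64,000,000,000 / 2,116,800 ≈ 30234.32 s → 503 minutes.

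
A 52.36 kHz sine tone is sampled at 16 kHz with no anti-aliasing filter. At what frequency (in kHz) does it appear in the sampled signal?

Nyquist = 16,000/2 = 8,000 Hz; 52,360 Hz exceeds it.
Alias = |52,360 − 3×16,000| = |52,360 − 48,000| = 4,360 Hz = 4.36 kHz.

4.36 kHz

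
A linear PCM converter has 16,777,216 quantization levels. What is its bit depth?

24 bits

log2(16,777,216) = 24.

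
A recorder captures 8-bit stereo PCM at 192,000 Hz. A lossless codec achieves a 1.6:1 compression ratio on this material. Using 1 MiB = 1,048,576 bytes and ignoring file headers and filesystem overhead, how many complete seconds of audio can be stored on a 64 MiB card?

279 seconds

Uncompressed byte rate = 192,000 × 1 × 2 = 384,000 bytes/s.
After 1.6:1 compression, effective rate ≈ 240000 bytes/s.
Capacity = 64 × 1,048,576 = 67,108,864 bytes.
67,108,864 / effective rate ≈ 279.62 s → 279 seconds.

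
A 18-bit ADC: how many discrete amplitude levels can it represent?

2^18 = 262,144.

262,144 levels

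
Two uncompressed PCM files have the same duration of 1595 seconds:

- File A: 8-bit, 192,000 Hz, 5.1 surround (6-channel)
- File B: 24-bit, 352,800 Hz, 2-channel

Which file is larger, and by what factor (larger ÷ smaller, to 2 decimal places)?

File A: 192,000 × 1 × 6 = 1,152,000 bytes/s.
File B: 352,800 × 3 × 2 = 2,116,800 bytes/s.
File B is larger; ratio = 3,376,296,000 / 1,837,440,000 = 1.84.

File B, by a factor of 1.84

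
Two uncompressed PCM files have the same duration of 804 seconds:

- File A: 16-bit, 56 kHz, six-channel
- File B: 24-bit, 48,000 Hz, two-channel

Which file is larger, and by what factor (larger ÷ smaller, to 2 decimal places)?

File A, by a factor of 2.33

File A: 56,000 × 2 × 6 = 672,000 bytes/s.
File B: 48,000 × 3 × 2 = 288,000 bytes/s.
File A is larger; ratio = 540,288,000 / 231,552,000 = 2.33.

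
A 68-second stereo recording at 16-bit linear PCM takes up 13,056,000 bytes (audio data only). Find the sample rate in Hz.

48,000 Hz

Bytes = sample_rate × seconds × bytes_per_sample × channels.
sample_rate = 13,056,000 / (68 × 2 × 2) = 13,056,000 / 272 = 48,000 Hz.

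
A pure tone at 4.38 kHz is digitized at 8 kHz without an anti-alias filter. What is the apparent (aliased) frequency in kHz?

3.62 kHz

Nyquist = 8,000/2 = 4,000 Hz; 4,380 Hz exceeds it.
Alias = |4,380 − 1×8,000| = |4,380 − 8,000| = 3,620 Hz = 3.62 kHz.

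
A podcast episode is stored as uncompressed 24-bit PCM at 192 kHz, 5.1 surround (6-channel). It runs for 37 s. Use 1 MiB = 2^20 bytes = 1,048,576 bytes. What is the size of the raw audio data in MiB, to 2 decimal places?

Bytes = 192,000 samples/s × 37 s × 3 bytes/sample × 6 ch = 127,872,000 bytes.
127,872,000 / 1,048,576 = 121.95 MiB.

121.95 MiB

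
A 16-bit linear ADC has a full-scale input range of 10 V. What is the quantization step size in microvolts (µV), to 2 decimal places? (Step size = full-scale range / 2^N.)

10 V / 2^16 = 10 / 65,536 V = 152.59 µV.

152.59 µV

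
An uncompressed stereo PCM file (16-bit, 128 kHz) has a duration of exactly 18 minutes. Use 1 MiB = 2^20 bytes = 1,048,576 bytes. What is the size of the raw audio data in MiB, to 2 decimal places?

527.34 MiB

Duration = exactly 18 minutes = 1,080 s.
Bytes = 128,000 samples/s × 1,080 s × 2 bytes/sample × 2 ch = 552,960,000 bytes.
552,960,000 / 1,048,576 = 527.34 MiB.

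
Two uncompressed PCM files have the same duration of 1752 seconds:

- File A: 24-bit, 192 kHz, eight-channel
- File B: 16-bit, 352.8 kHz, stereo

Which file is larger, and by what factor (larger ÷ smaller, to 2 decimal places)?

File A: 192,000 × 3 × 8 = 4,608,000 bytes/s.
File B: 352,800 × 2 × 2 = 1,411,200 bytes/s.
File A is larger; ratio = 8,073,216,000 / 2,472,422,400 = 3.27.

File A, by a factor of 3.27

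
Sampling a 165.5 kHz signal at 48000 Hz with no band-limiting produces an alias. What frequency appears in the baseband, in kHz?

Nyquist = 48,000/2 = 24,000 Hz; 165,500 Hz exceeds it.
Alias = |165,500 − 3×48,000| = |165,500 − 144,000| = 21,500 Hz = 21.5 kHz.

21.5 kHz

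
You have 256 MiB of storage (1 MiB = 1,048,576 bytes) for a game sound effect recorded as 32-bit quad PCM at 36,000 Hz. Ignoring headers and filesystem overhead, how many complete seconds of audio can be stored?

466 seconds

Uncompressed byte rate = 36,000 × 4 × 4 = 576,000 bytes/s.
Capacity = 256 × 1,048,576 = 268,435,456 bytes.
268,435,456 / 576,000 ≈ 466.03 s → 466 seconds.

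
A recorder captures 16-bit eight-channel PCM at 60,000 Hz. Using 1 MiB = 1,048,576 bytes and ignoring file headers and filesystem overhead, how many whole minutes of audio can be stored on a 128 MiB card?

2 minutes

Uncompressed byte rate = 60,000 × 2 × 8 = 960,000 bytes/s.
Capacity = 128 × 1,048,576 = 134,217,728 bytes.
134,217,728 / 960,000 ≈ 139.81 s → 2 minutes.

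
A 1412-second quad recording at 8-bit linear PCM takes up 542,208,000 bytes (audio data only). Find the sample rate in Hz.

Bytes = sample_rate × seconds × bytes_per_sample × channels.
sample_rate = 542,208,000 / (1,412 × 1 × 4) = 542,208,000 / 5,648 = 96,000 Hz.

96,000 Hz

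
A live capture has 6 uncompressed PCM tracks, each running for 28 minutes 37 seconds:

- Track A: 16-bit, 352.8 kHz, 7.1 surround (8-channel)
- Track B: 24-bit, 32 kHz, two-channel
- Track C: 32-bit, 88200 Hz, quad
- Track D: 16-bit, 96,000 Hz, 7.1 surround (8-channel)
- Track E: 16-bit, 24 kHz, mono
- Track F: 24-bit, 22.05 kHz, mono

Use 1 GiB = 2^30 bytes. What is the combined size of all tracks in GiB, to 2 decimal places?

14.23 GiB

28 minutes 37 seconds = 1,717 s.
Track A: 352,800 × 1,717 × 2 × 8 = 9,692,121,600 bytes.
Track B: 32,000 × 1,717 × 3 × 2 = 329,664,000 bytes.
Track C: 88,200 × 1,717 × 4 × 4 = 2,423,030,400 bytes.
Track D: 96,000 × 1,717 × 2 × 8 = 2,637,312,000 bytes.
Track E: 24,000 × 1,717 × 2 × 1 = 82,416,000 bytes.
Track F: 22,050 × 1,717 × 3 × 1 = 113,579,550 bytes.
Total = 15,278,123,550 bytes = 14.23 GiB.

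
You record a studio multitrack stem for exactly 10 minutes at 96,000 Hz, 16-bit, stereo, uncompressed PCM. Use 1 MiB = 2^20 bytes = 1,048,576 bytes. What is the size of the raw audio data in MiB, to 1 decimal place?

219.7 MiB

Duration = exactly 10 minutes = 600 s.
Bytes = 96,000 samples/s × 600 s × 2 bytes/sample × 2 ch = 230,400,000 bytes.
230,400,000 / 1,048,576 = 219.7 MiB.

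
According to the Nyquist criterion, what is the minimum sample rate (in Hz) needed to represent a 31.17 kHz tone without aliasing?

62,340 Hz

Minimum sample rate = 2 × 31,170 Hz = 62,340 Hz.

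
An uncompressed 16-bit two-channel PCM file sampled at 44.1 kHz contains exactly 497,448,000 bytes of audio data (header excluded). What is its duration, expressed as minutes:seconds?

47:00

Byte rate = 44,100 × 2 × 2 = 176,400 bytes/s.
Duration = 497,448,000 / 176,400 = 2,820 s.
2,820 s = 47:00.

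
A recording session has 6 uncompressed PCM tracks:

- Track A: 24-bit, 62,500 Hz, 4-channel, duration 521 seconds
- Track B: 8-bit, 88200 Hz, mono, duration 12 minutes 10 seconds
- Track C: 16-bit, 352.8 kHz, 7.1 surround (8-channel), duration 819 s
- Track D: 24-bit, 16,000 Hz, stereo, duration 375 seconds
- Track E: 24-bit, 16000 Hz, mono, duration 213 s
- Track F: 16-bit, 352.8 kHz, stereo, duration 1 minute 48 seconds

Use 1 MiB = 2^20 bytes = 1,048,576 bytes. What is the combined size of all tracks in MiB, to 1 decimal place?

Track A: 62,500 × 521 × 3 × 4 = 390,750,000 bytes.
Track B: 12 minutes 10 seconds = 730 s; 88,200 × 730 × 1 × 1 = 64,386,000 bytes.
Track C: 352,800 × 819 × 2 × 8 = 4,623,091,200 bytes.
Track D: 16,000 × 375 × 3 × 2 = 36,000,000 bytes.
Track E: 16,000 × 213 × 3 × 1 = 10,224,000 bytes.
Track F: 1 minute 48 seconds = 108 s; 352,800 × 108 × 2 × 2 = 152,409,600 bytes.
Total = 5,276,860,800 bytes = 5032.4 MiB.

5032.4 MiB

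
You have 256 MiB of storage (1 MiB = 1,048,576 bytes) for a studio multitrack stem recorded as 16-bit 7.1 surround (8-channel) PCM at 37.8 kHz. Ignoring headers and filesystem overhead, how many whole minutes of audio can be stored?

7 minutes

Uncompressed byte rate = 37,800 × 2 × 8 = 604,800 bytes/s.
Capacity = 256 × 1,048,576 = 268,435,456 bytes.
268,435,456 / 604,800 ≈ 443.84 s → 7 minutes.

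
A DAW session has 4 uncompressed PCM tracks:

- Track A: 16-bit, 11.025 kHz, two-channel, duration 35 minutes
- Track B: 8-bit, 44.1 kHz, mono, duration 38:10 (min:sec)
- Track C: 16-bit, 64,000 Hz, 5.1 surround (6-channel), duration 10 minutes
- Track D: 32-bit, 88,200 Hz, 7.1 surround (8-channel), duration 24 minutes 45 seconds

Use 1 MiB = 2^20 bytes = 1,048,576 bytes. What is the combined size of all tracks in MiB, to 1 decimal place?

Track A: 35 minutes = 2,100 s; 11,025 × 2,100 × 2 × 2 = 92,610,000 bytes.
Track B: 38:10 (min:sec) = 2,290 s; 44,100 × 2,290 × 1 × 1 = 100,989,000 bytes.
Track C: 10 minutes = 600 s; 64,000 × 600 × 2 × 6 = 460,800,000 bytes.
Track D: 24 minutes 45 seconds = 1,485 s; 88,200 × 1,485 × 4 × 8 = 4,191,264,000 bytes.
Total = 4,845,663,000 bytes = 4621.2 MiB.

4621.2 MiB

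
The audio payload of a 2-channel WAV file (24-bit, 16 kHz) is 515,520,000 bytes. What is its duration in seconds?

5,370 seconds

Byte rate = 16,000 × 3 × 2 = 96,000 bytes/s.
Duration = 515,520,000 / 96,000 = 5,370 s.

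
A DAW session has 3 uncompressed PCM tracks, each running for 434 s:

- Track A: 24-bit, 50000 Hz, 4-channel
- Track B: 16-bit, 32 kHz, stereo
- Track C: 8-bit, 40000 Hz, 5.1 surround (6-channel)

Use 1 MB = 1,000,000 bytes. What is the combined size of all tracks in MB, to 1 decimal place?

420.1 MB

Track A: 50,000 × 434 × 3 × 4 = 260,400,000 bytes.
Track B: 32,000 × 434 × 2 × 2 = 55,552,000 bytes.
Track C: 40,000 × 434 × 1 × 6 = 104,160,000 bytes.
Total = 420,112,000 bytes = 420.1 MB.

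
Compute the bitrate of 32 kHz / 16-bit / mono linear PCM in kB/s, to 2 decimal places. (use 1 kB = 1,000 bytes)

64.00 kB/s

Bit rate = 32,000 × 16 × 1 = 512,000 bits/s.
512,000 / 8 = 64,000 B/s = 64.00 kB/s.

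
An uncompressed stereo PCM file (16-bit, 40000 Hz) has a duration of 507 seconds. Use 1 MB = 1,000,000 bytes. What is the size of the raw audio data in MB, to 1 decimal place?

Bytes = 40,000 samples/s × 507 s × 2 bytes/sample × 2 ch = 81,120,000 bytes.
81,120,000 / 1,000,000 = 81.1 MB.

81.1 MB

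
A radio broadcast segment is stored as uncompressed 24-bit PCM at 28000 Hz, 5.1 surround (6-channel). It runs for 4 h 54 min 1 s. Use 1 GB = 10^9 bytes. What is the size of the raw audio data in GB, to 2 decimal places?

Duration = 4 h 54 min 1 s = 17,641 s.
Bytes = 28,000 samples/s × 17,641 s × 3 bytes/sample × 6 ch = 8,891,064,000 bytes.
8,891,064,000 / 1,000,000,000 = 8.89 GB.

8.89 GB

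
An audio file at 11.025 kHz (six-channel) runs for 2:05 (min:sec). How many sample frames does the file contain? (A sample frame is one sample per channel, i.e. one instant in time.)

2:05 (min:sec) = 125 s.
11,025 samples/s × 125 s = 1,378,125 frames.

1,378,125 sample frames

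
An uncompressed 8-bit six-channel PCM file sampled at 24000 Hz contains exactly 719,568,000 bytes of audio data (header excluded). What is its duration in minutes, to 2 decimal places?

83.28 minutes

Byte rate = 24,000 × 1 × 6 = 144,000 bytes/s.
Duration = 719,568,000 / 144,000 = 4,997 s.
4,997 s / 60 = 83.28 minutes.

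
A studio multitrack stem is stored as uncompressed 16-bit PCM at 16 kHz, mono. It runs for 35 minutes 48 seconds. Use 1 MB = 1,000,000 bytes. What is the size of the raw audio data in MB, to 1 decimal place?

68.7 MB

Duration = 35 minutes 48 seconds = 2,148 s.
Bytes = 16,000 samples/s × 2,148 s × 2 bytes/sample × 1 ch = 68,736,000 bytes.
68,736,000 / 1,000,000 = 68.7 MB.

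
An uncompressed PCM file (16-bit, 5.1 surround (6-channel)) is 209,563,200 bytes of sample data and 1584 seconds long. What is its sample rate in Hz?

Bytes = sample_rate × seconds × bytes_per_sample × channels.
sample_rate = 209,563,200 / (1,584 × 2 × 6) = 209,563,200 / 19,008 = 11,025 Hz.

11,025 Hz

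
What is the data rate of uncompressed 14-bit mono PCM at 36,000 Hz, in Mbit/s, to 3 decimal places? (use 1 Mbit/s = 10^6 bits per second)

0.504 Mbit/s

Bit rate = 36,000 × 14 × 1 = 504,000 bits/s.
= 0.504 Mbit/s.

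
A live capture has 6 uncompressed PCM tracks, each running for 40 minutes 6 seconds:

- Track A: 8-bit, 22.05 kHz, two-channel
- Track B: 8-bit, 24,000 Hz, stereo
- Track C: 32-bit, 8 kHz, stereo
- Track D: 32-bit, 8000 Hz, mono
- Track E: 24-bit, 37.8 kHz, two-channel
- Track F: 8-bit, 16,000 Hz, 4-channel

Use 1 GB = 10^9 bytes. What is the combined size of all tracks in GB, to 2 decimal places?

1.15 GB

40 minutes 6 seconds = 2,406 s.
Track A: 22,050 × 2,406 × 1 × 2 = 106,104,600 bytes.
Track B: 24,000 × 2,406 × 1 × 2 = 115,488,000 bytes.
Track C: 8,000 × 2,406 × 4 × 2 = 153,984,000 bytes.
Track D: 8,000 × 2,406 × 4 × 1 = 76,992,000 bytes.
Track E: 37,800 × 2,406 × 3 × 2 = 545,680,800 bytes.
Track F: 16,000 × 2,406 × 1 × 4 = 153,984,000 bytes.
Total = 1,152,233,400 bytes = 1.15 GB.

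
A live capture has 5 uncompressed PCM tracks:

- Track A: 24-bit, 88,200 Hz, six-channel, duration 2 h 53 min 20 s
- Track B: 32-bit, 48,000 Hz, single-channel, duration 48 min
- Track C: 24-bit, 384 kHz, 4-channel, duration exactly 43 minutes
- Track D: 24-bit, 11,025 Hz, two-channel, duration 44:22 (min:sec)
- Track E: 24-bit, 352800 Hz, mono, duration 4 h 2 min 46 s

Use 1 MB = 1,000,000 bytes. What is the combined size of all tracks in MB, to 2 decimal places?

44545.39 MB

Track A: 2 h 53 min 20 s = 10,400 s; 88,200 × 10,400 × 3 × 6 = 16,511,040,000 bytes.
Track B: 48 min = 2,880 s; 48,000 × 2,880 × 4 × 1 = 552,960,000 bytes.
Track C: exactly 43 minutes = 2,580 s; 384,000 × 2,580 × 3 × 4 = 11,888,640,000 bytes.
Track D: 44:22 (min:sec) = 2,662 s; 11,025 × 2,662 × 3 × 2 = 176,091,300 bytes.
Track E: 4 h 2 min 46 s = 14,566 s; 352,800 × 14,566 × 3 × 1 = 15,416,654,400 bytes.
Total = 44,545,385,700 bytes = 44545.39 MB.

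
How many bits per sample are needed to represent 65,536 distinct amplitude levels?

log2(65,536) = 16.

16 bits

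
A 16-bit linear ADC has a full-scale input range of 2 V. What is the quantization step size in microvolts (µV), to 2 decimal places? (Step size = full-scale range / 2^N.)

2 V / 2^16 = 2 / 65,536 V = 30.52 µV.

30.52 µV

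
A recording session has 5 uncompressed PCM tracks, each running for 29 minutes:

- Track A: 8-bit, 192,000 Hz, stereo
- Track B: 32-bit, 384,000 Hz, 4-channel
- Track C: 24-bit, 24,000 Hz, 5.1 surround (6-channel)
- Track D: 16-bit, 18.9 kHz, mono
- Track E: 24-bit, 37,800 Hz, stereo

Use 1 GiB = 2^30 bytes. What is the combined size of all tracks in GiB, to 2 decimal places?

29 minutes = 1,740 s.
Track A: 192,000 × 1,740 × 1 × 2 = 668,160,000 bytes.
Track B: 384,000 × 1,740 × 4 × 4 = 10,690,560,000 bytes.
Track C: 24,000 × 1,740 × 3 × 6 = 751,680,000 bytes.
Track D: 18,900 × 1,740 × 2 × 1 = 65,772,000 bytes.
Track E: 37,800 × 1,740 × 3 × 2 = 394,632,000 bytes.
Total = 12,570,804,000 bytes = 11.71 GiB.

11.71 GiB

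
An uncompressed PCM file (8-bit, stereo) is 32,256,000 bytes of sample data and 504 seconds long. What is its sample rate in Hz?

Bytes = sample_rate × seconds × bytes_per_sample × channels.
sample_rate = 32,256,000 / (504 × 1 × 2) = 32,256,000 / 1,008 = 32,000 Hz.

32,000 Hz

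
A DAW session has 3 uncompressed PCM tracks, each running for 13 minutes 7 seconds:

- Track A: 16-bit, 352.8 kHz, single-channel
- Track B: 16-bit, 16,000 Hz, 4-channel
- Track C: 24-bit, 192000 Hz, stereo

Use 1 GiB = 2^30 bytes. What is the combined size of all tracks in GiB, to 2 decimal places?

1.46 GiB

13 minutes 7 seconds = 787 s.
Track A: 352,800 × 787 × 2 × 1 = 555,307,200 bytes.
Track B: 16,000 × 787 × 2 × 4 = 100,736,000 bytes.
Track C: 192,000 × 787 × 3 × 2 = 906,624,000 bytes.
Total = 1,562,667,200 bytes = 1.46 GiB.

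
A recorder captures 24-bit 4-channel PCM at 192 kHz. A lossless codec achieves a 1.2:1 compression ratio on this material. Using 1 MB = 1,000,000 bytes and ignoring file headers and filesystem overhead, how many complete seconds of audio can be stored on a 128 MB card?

Uncompressed byte rate = 192,000 × 3 × 4 = 2,304,000 bytes/s.
After 1.2:1 compression, effective rate ≈ 1920000 bytes/s.
Capacity = 128 × 1,000,000 = 128,000,000 bytes.
128,000,000 / effective rate ≈ 66.67 s → 66 seconds.

66 seconds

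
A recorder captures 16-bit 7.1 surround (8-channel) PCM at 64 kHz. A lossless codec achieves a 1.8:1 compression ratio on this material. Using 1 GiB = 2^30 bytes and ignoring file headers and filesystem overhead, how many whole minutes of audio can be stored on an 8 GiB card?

251 minutes

Uncompressed byte rate = 64,000 × 2 × 8 = 1,024,000 bytes/s.
After 1.8:1 compression, effective rate ≈ 568888.89 bytes/s.
Capacity = 8 × 1,073,741,824 = 8,589,934,592 bytes.
8,589,934,592 / effective rate ≈ 15099.49 s → 251 minutes.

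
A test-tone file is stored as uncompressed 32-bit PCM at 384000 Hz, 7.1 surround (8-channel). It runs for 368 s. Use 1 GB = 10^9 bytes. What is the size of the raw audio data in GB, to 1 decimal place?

4.5 GB

Bytes = 384,000 samples/s × 368 s × 4 bytes/sample × 8 ch = 4,521,984,000 bytes.
4,521,984,000 / 1,000,000,000 = 4.5 GB.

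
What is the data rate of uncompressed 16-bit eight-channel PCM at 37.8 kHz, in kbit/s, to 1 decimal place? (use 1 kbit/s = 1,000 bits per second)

4838.4 kbit/s

Bit rate = 37,800 × 16 × 8 = 4,838,400 bits/s.
= 4838.4 kbit/s.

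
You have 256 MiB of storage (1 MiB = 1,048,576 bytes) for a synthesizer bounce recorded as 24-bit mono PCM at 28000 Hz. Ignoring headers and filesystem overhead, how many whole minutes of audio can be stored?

53 minutes

Uncompressed byte rate = 28,000 × 3 × 1 = 84,000 bytes/s.
Capacity = 256 × 1,048,576 = 268,435,456 bytes.
268,435,456 / 84,000 ≈ 3195.66 s → 53 minutes.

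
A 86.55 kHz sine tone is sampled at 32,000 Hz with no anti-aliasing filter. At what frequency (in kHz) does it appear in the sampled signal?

9.45 kHz

Nyquist = 32,000/2 = 16,000 Hz; 86,550 Hz exceeds it.
Alias = |86,550 − 3×32,000| = |86,550 − 96,000| = 9,450 Hz = 9.45 kHz.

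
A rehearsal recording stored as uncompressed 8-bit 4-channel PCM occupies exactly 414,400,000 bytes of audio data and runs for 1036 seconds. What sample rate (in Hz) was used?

100,000 Hz

Bytes = sample_rate × seconds × bytes_per_sample × channels.
sample_rate = 414,400,000 / (1,036 × 1 × 4) = 414,400,000 / 4,144 = 100,000 Hz.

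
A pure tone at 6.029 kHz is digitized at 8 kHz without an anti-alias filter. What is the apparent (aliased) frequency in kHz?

1.971 kHz

Nyquist = 8,000/2 = 4,000 Hz; 6,029 Hz exceeds it.
Alias = |6,029 − 1×8,000| = |6,029 − 8,000| = 1,971 Hz = 1.971 kHz.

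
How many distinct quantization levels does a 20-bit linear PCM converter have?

1,048,576 levels

2^20 = 1,048,576.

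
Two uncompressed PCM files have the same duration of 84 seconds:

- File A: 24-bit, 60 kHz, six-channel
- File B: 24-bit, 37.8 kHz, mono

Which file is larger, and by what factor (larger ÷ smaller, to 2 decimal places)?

File A: 60,000 × 3 × 6 = 1,080,000 bytes/s.
File B: 37,800 × 3 × 1 = 113,400 bytes/s.
File A is larger; ratio = 90,720,000 / 9,525,600 = 9.52.

File A, by a factor of 9.52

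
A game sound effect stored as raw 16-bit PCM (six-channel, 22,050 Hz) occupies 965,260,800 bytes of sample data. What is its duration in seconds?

3,648 seconds

Byte rate = 22,050 × 2 × 6 = 264,600 bytes/s.
Duration = 965,260,800 / 264,600 = 3,648 s.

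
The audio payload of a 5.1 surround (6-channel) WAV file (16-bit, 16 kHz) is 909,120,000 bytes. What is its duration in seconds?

Byte rate = 16,000 × 2 × 6 = 192,000 bytes/s.
Duration = 909,120,000 / 192,000 = 4,735 s.

4,735 seconds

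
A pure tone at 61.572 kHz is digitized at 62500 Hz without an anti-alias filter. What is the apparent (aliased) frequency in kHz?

Nyquist = 62,500/2 = 31,250 Hz; 61,572 Hz exceeds it.
Alias = |61,572 − 1×62,500| = |61,572 − 62,500| = 928 Hz = 0.928 kHz.

0.928 kHz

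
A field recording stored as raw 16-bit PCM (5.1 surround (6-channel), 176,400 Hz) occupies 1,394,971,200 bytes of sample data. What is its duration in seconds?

659 seconds

Byte rate = 176,400 × 2 × 6 = 2,116,800 bytes/s.
Duration = 1,394,971,200 / 2,116,800 = 659 s.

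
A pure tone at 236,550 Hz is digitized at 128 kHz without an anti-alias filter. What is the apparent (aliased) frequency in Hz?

Nyquist = 128,000/2 = 64,000 Hz; 236,550 Hz exceeds it.
Alias = |236,550 − 2×128,000| = |236,550 − 256,000| = 19,450 Hz.

19,450 Hz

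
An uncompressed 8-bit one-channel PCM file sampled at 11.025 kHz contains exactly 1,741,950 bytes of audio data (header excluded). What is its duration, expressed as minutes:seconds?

Byte rate = 11,025 × 1 × 1 = 11,025 bytes/s.
Duration = 1,741,950 / 11,025 = 158 s.
158 s = 2:38.

2:38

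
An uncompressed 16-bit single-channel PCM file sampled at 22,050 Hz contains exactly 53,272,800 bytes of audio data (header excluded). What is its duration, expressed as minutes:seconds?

Byte rate = 22,050 × 2 × 1 = 44,100 bytes/s.
Duration = 53,272,800 / 44,100 = 1,208 s.
1,208 s = 20:08.

20:08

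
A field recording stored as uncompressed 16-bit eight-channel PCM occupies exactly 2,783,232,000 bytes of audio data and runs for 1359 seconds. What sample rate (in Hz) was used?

Bytes = sample_rate × seconds × bytes_per_sample × channels.
sample_rate = 2,783,232,000 / (1,359 × 2 × 8) = 2,783,232,000 / 21,744 = 128,000 Hz.

128,000 Hz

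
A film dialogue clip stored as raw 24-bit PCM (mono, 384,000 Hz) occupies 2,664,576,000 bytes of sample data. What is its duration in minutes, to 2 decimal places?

38.55 minutes

Byte rate = 384,000 × 3 × 1 = 1,152,000 bytes/s.
Duration = 2,664,576,000 / 1,152,000 = 2,313 s.
2,313 s / 60 = 38.55 minutes.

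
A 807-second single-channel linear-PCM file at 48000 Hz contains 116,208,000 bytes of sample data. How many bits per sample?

24 bits

Bytes per sample = 116,208,000 / (48,000 × 807 × 1) = 116,208,000 / 38,736,000 = 3.
Bit depth = 3 × 8 = 24 bits.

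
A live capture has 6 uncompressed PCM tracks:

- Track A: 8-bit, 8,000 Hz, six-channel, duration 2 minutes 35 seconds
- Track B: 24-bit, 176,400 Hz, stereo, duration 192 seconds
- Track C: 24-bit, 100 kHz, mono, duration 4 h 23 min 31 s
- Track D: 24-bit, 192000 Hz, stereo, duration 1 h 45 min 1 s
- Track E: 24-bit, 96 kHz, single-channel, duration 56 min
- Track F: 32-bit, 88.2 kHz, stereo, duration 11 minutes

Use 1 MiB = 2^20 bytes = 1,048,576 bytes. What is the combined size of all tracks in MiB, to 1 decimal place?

13013.9 MiB

Track A: 2 minutes 35 seconds = 155 s; 8,000 × 155 × 1 × 6 = 7,440,000 bytes.
Track B: 176,400 × 192 × 3 × 2 = 203,212,800 bytes.
Track C: 4 h 23 min 31 s = 15,811 s; 100,000 × 15,811 × 3 × 1 = 4,743,300,000 bytes.
Track D: 1 h 45 min 1 s = 6,301 s; 192,000 × 6,301 × 3 × 2 = 7,258,752,000 bytes.
Track E: 56 min = 3,360 s; 96,000 × 3,360 × 3 × 1 = 967,680,000 bytes.
Track F: 11 minutes = 660 s; 88,200 × 660 × 4 × 2 = 465,696,000 bytes.
Total = 13,646,080,800 bytes = 13013.9 MiB.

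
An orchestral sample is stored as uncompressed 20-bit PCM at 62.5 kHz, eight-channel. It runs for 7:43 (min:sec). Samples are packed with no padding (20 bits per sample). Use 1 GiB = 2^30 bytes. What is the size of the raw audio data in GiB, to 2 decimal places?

0.54 GiB

Duration = 7:43 (min:sec) = 463 s.
Bits = 62,500 × 463 × 20 × 8 = 4,630,000,000 bits = 578,750,000 bytes.
578,750,000 / 1,073,741,824 = 0.54 GiB.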